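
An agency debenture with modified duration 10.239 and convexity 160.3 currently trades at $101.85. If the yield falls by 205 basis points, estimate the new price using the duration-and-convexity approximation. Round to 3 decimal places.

$126.659

Duration effect: -D_mod·Δy = -10.239 × (-0.0205) = +0.2098995
Convexity effect: ½·C·(Δy)² = 0.5 × 160.3 × (-0.0205)² = +0.0336830375
ΔP/P ≈ +0.2098995 + 0.0336830375 = +0.2435825375
New price ≈ 101.85 × (1 + 0.2435825375) = 126.658881444375.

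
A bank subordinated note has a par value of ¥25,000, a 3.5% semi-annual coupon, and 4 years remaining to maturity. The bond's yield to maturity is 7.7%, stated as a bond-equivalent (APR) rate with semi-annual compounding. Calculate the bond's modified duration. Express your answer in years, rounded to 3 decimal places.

Periodic yield y = 0.0385. First find Macaulay duration:
  t   CF        PV=CF/(1+0.0385)^t    t·PV
  1       437.50       421.2807       421.2807
  2       437.50       405.6627       811.3254
  3       437.50       390.6237     1,171.8710
  4       437.50       376.1422     1,504.5688
  5       437.50       362.1976     1,810.9879
  6       437.50       348.7699     2,092.6197
  7       437.50       335.8401     2,350.8807
  8    25,437.50    18,802.7954   150,422.3629
  Σ                 21,443.3122   160,585.8971
P = 21,443.3122; Macaulay duration = 160,585.8971 / 21,443.3122 = 7.48886 half-year periods = 3.74443 years.
Modified duration = D_Mac / (1 + y) = 3.74443 / 1.0385 = 3.60561 years.

3.606 years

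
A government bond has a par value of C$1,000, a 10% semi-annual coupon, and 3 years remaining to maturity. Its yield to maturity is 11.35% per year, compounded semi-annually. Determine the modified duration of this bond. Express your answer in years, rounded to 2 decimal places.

2.52 years

Periodic yield y = 0.05675. First find Macaulay duration:
  t   CF        PV=CF/(1+0.05675)^t    t·PV
  1        50.00        47.3149        47.3149
  2        50.00        44.7740        89.5479
  3        50.00        42.3695       127.1085
  4        50.00        40.0941       160.3766
  5        50.00        37.9410       189.7050
  6     1,050.00       753.9729     4,523.8376
  Σ                    966.4664     5,137.8905
P = 966.4664; Macaulay duration = 5,137.8905 / 966.4664 = 5.31616 half-year periods = 2.65808 years.
Modified duration = D_Mac / (1 + y) = 2.65808 / 1.05675 = 2.51533 years.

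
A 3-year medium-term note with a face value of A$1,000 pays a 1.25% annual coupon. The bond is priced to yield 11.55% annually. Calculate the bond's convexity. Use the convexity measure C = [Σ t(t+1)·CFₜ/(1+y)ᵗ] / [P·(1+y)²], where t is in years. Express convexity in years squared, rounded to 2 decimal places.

9.46

With y = 0.1155:
  t   CF        PV=CF/(1+0.1155)^t    t·PV        t(t+1)·PV
  1        12.50        11.2057        11.2057          22.4115
  2        12.50        10.0455        20.0910          60.2729
  3     1,012.50       729.4345     2,188.3035       8,753.2142
  Σ                    750.6857     2,219.6002       8,835.8985
P = 750.6857.
Convexity = Σ t(t+1)·PV / [P·(1+y)²] = 8,835.8985 / (750.6857 × 1.244340) = 9.45918.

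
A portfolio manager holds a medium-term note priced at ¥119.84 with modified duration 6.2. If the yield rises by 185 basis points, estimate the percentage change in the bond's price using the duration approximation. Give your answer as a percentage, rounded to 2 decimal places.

-11.47%

Duration approximation: ΔP/P ≈ -D_mod · Δy = -6.2 × (+0.0185) = -0.114700.
As a percentage: -11.4700%.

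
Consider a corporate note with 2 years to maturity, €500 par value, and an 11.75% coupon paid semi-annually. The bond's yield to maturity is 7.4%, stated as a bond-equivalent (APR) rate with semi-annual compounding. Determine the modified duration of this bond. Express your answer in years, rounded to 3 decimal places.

Periodic yield y = 0.037. First find Macaulay duration:
  t   CF        PV=CF/(1+0.037)^t    t·PV
  1       29.375        28.3269        28.3269
  2       29.375        27.3162        54.6324
  3       29.375        26.3416        79.0247
  4      529.375       457.7711     1,831.0845
  Σ                    539.7558     1,993.0685
P = 539.7558; Macaulay duration = 1,993.0685 / 539.7558 = 3.69254 half-year periods = 1.84627 years.
Modified duration = D_Mac / (1 + y) = 1.84627 / 1.037 = 1.78039 years.

1.780 years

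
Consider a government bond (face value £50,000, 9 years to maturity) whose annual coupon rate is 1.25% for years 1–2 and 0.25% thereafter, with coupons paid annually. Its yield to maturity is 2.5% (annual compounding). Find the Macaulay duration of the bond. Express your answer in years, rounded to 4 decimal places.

Periodic yield y = 0.025. Discount each cash flow and weight by its year:
  t   CF        PV=CF/(1+0.025)^t    t·PV
  1       625.00       609.7561       609.7561
  2       625.00       594.8840     1,189.7680
  3       125.00       116.0749       348.2248
  4       125.00       113.2438       452.9753
  5       125.00       110.4818       552.4089
  6       125.00       107.7871       646.7226
  7       125.00       105.1582       736.1071
  8       125.00       102.5933       820.7466
  9    50,125.00    40,136.5091   361,228.5822
  Σ                 41,996.4884   366,585.2916
Price P = Σ PV = 41,996.4884.
Macaulay duration = Σ(t·PV) / P = 366,585.2916 / 41,996.4884 = 8.72895 years.

8.7290 years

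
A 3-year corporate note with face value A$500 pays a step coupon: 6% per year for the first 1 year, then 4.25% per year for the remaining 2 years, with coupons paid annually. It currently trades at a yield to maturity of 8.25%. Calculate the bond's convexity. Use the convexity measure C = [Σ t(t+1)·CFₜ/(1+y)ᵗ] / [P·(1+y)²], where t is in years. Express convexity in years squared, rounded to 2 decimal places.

With y = 0.0825:
  t   CF        PV=CF/(1+0.0825)^t    t·PV        t(t+1)·PV
  1        30.00        27.7136        27.7136          55.4273
  2        21.25        18.1344        36.2688         108.8064
  3       521.25       410.9248     1,232.7744       4,931.0976
  Σ                    456.7728     1,296.7568       5,095.3312
P = 456.7728.
Convexity = Σ t(t+1)·PV / [P·(1+y)²] = 5,095.3312 / (456.7728 × 1.171806) = 9.51955.

9.52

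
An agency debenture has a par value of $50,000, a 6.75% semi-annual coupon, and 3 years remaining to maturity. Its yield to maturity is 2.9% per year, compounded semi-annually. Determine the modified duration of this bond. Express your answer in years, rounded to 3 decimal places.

2.740 years

Periodic yield y = 0.0145. First find Macaulay duration:
  t   CF        PV=CF/(1+0.0145)^t    t·PV
  1     1,687.50     1,663.3810     1,663.3810
  2     1,687.50     1,639.6067     3,279.2134
  3     1,687.50     1,616.1722     4,848.5165
  4     1,687.50     1,593.0726     6,372.2905
  5     1,687.50     1,570.3032     7,851.5162
  6    51,687.50    47,410.3562   284,462.1375
  Σ                 55,492.8919   308,477.0550
P = 55,492.8919; Macaulay duration = 308,477.0550 / 55,492.8919 = 5.55886 half-year periods = 2.77943 years.
Modified duration = D_Mac / (1 + y) = 2.77943 / 1.0145 = 2.73970 years.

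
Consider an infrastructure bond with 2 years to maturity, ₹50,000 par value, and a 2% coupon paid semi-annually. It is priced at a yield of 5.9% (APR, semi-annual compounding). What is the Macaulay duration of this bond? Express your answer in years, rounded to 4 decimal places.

Periodic yield y = 0.0295. Discount each cash flow and weight by its period:
  t   CF        PV=CF/(1+0.0295)^t    t·PV
  1       500.00       485.6727       485.6727
  2       500.00       471.7559       943.5117
  3       500.00       458.2378     1,374.7135
  4    50,500.00    44,955.8252   179,823.3010
  Σ                 46,371.4916   182,627.1989
Price P = Σ PV = 46,371.4916.
Macaulay duration = Σ(t·PV) / P = 182,627.1989 / 46,371.4916 = 3.93835 half-year periods.
In years: 3.93835 / 2 = 1.96918 years.

1.9692 years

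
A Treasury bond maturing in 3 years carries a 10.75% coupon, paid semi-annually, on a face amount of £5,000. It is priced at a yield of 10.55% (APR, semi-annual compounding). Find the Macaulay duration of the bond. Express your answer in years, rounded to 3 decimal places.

Periodic yield y = 0.05275. Discount each cash flow and weight by its period:
  t   CF        PV=CF/(1+0.05275)^t    t·PV
  1       268.75       255.2838       255.2838
  2       268.75       242.4923       484.9846
  3       268.75       230.3418       691.0253
  4       268.75       218.8001       875.2003
  5       268.75       207.8367     1,039.1835
  6     5,268.75     3,870.4021    23,222.4129
  Σ                  5,025.1568    26,568.0904
Price P = Σ PV = 5,025.1568.
Macaulay duration = Σ(t·PV) / P = 26,568.0904 / 5,025.1568 = 5.28702 half-year periods.
In years: 5.28702 / 2 = 2.64351 years.

2.644 years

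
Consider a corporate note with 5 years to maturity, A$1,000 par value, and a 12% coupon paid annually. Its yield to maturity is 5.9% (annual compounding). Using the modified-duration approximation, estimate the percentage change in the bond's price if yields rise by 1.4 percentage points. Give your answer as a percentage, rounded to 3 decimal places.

-5.483%

Periodic yield y = 0.059. Modified duration first:
  t   CF        PV=CF/(1+0.059)^t    t·PV
  1       120.00       113.3144       113.3144
  2       120.00       107.0014       214.0027
  3       120.00       101.0400       303.1200
  4       120.00        95.4108       381.6431
  5     1,120.00       840.8881     4,204.4407
  Σ                  1,257.6547     5,216.5209
P = 1,257.6547; D_Mac = 4.14782 yrs; D_mod = 4.14782/(1+0.059) = 3.91673 yrs.
ΔP/P ≈ -D_mod · Δy = -3.91673 × (+0.014) = -0.054834 = -5.4834%.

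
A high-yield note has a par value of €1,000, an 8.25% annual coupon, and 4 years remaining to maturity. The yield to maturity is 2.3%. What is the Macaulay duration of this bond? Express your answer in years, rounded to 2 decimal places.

Periodic yield y = 0.023. Discount each cash flow and weight by its year:
  t   CF        PV=CF/(1+0.023)^t    t·PV
  1        82.50        80.6452        80.6452
  2        82.50        78.8320       157.6640
  3        82.50        77.0597       231.1790
  4     1,082.50       988.3832     3,953.5329
  Σ                  1,224.9201     4,423.0211
Price P = Σ PV = 1,224.9201.
Macaulay duration = Σ(t·PV) / P = 4,423.0211 / 1,224.9201 = 3.61087 years.

3.61 years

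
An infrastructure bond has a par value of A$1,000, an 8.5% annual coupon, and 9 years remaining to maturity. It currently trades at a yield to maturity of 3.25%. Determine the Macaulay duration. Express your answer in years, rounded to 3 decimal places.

Periodic yield y = 0.0325. Discount each cash flow and weight by its year:
  t   CF        PV=CF/(1+0.0325)^t    t·PV
  1        85.00        82.3245        82.3245
  2        85.00        79.7331       159.4663
  3        85.00        77.2234       231.6701
  4        85.00        74.7926       299.1704
  5        85.00        72.4384       362.1918
  6        85.00        70.1582       420.9493
  7        85.00        67.9499       475.6490
  8        85.00        65.8110       526.4879
  9     1,085.00       813.6155     7,322.5392
  Σ                  1,404.0465     9,880.4485
Price P = Σ PV = 1,404.0465.
Macaulay duration = Σ(t·PV) / P = 9,880.4485 / 1,404.0465 = 7.03712 years.

7.037 years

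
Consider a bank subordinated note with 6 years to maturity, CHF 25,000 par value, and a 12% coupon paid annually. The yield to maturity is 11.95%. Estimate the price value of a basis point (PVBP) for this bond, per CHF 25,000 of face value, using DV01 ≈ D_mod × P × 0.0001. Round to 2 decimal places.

Periodic yield y = 0.1195.
  t   CF        PV=CF/(1+0.1195)^t    t·PV
  1     3,000.00     2,679.7678     2,679.7678
  2     3,000.00     2,393.7184     4,787.4368
  3     3,000.00     2,138.2031     6,414.6094
  4     3,000.00     1,909.9626     7,639.8504
  5     3,000.00     1,706.0854     8,530.4270
  6    28,000.00    14,223.7282    85,342.3690
  Σ                 25,051.4655   115,394.4603
P = 25,051.4655; D_Mac = 4.60630 yrs; D_mod = 4.11460 yrs.
DV01 ≈ 4.11460 × 25,051.4655 × 0.0001 = 10.307678.

CHF 10.31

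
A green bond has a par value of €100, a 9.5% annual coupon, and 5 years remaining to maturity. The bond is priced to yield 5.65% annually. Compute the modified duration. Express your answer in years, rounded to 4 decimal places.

Periodic yield y = 0.0565. First find Macaulay duration:
  t   CF        PV=CF/(1+0.0565)^t    t·PV
  1         9.50         8.9920         8.9920
  2         9.50         8.5111        17.0222
  3         9.50         8.0559        24.1678
  4         9.50         7.6251        30.5004
  5       109.50        83.1891       415.9457
  Σ                    116.3732       496.6280
P = 116.3732; Macaulay duration = 496.6280 / 116.3732 = 4.26755 years.
Modified duration = D_Mac / (1 + y) = 4.26755 / 1.0565 = 4.03932 years.

4.0393 years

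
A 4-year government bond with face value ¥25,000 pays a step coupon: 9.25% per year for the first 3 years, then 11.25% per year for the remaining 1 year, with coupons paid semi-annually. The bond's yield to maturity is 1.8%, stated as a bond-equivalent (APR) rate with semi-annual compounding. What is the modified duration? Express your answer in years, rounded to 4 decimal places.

3.4820 years

Periodic yield y = 0.009. First find Macaulay duration:
  t   CF        PV=CF/(1+0.009)^t    t·PV
  1     1,156.25     1,145.9366     1,145.9366
  2     1,156.25     1,135.7151     2,271.4303
  3     1,156.25     1,125.5849     3,376.7546
  4     1,156.25     1,115.5450     4,462.1799
  5     1,156.25     1,105.5946     5,527.9731
  6     1,156.25     1,095.7330     6,574.3981
  7     1,406.25     1,320.7614     9,245.3299
  8    26,406.25    24,579.7466   196,637.9725
  Σ                 32,624.6172   229,241.9749
P = 32,624.6172; Macaulay duration = 229,241.9749 / 32,624.6172 = 7.02666 half-year periods = 3.51333 years.
Modified duration = D_Mac / (1 + y) = 3.51333 / 1.009 = 3.48199 years.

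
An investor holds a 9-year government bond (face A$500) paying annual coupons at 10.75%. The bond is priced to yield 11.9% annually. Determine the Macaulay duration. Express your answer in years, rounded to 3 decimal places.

Periodic yield y = 0.119. Discount each cash flow and weight by its year:
  t   CF        PV=CF/(1+0.119)^t    t·PV
  1        53.75        48.0340        48.0340
  2        53.75        42.9258        85.8516
  3        53.75        38.3608       115.0825
  4        53.75        34.2814       137.1255
  5        53.75        30.6357       153.1786
  6        53.75        27.3778       164.2666
  7        53.75        24.4663       171.2639
  8        53.75        21.8644       174.9153
  9       553.75       201.2996     1,811.6966
  Σ                    469.2458     2,861.4145
Price P = Σ PV = 469.2458.
Macaulay duration = Σ(t·PV) / P = 2,861.4145 / 469.2458 = 6.09790 years.

6.098 years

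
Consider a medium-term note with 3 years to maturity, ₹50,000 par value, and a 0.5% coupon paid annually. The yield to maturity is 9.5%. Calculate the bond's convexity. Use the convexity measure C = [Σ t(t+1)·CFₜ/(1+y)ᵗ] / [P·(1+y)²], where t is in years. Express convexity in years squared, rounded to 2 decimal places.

9.93

With y = 0.095:
  t   CF        PV=CF/(1+0.095)^t    t·PV        t(t+1)·PV
  1       250.00       228.3105       228.3105         456.6210
  2       250.00       208.5027       417.0055       1,251.0165
  3    50,250.00    38,273.1060   114,819.3181     459,277.2724
  Σ                 38,709.9193   115,464.6341     460,984.9098
P = 38,709.9193.
Convexity = Σ t(t+1)·PV / [P·(1+y)²] = 460,984.9098 / (38,709.9193 × 1.199025) = 9.93199.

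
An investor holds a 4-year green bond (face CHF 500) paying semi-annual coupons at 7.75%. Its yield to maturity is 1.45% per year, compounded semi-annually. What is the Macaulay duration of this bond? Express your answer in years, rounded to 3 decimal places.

Periodic yield y = 0.00725. Discount each cash flow and weight by its period:
  t   CF        PV=CF/(1+0.00725)^t    t·PV
  1       19.375        19.2355        19.2355
  2       19.375        19.0971        38.1942
  3       19.375        18.9596        56.8789
  4       19.375        18.8232        75.2927
  5       19.375        18.6877        93.4384
  6       19.375        18.5532       111.3190
  7       19.375        18.4196       128.9374
  8      519.375       490.2108     3,921.6860
  Σ                    621.9866     4,444.9820
Price P = Σ PV = 621.9866.
Macaulay duration = Σ(t·PV) / P = 4,444.9820 / 621.9866 = 7.14643 half-year periods.
In years: 7.14643 / 2 = 3.57321 years.

3.573 years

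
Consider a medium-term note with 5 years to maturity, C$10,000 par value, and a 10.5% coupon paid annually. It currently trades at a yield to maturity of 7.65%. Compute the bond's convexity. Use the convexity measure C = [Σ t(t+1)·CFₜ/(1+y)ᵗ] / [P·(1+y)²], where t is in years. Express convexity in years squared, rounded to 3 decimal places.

With y = 0.0765:
  t   CF        PV=CF/(1+0.0765)^t    t·PV        t(t+1)·PV
  1     1,050.00       975.3832       975.3832       1,950.7664
  2     1,050.00       906.0689     1,812.1378       5,436.4135
  3     1,050.00       841.6804     2,525.0411      10,100.1644
  4     1,050.00       781.8675     3,127.4700      15,637.3500
  5    11,050.00     7,643.4971    38,217.4857     229,304.9141
  Σ                 11,148.4971    46,657.5178     262,429.6084
P = 11,148.4971.
Convexity = Σ t(t+1)·PV / [P·(1+y)²] = 262,429.6084 / (11,148.4971 × 1.158852) = 20.31274.

20.313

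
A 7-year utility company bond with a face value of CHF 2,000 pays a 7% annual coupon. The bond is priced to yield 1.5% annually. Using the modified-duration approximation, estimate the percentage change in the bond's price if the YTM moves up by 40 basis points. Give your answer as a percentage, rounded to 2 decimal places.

Periodic yield y = 0.015. Modified duration first:
  t   CF        PV=CF/(1+0.015)^t    t·PV
  1       140.00       137.9310       137.9310
  2       140.00       135.8926       271.7853
  3       140.00       133.8844       401.6531
  4       140.00       131.9058       527.6232
  5       140.00       129.9564       649.7822
  6       140.00       128.0359       768.2154
  7     2,140.00     1,928.1973    13,497.3813
  Σ                  2,725.8035    16,254.3716
P = 2,725.8035; D_Mac = 5.96315 yrs; D_mod = 5.96315/(1+0.015) = 5.87502 yrs.
ΔP/P ≈ -D_mod · Δy = -5.87502 × (+0.004) = -0.023500 = -2.3500%.

-2.35%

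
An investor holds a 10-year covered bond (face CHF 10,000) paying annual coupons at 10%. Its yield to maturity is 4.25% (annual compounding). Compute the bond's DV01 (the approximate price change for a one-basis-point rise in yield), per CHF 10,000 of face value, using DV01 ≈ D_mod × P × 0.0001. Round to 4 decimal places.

CHF 10.2898

Periodic yield y = 0.0425.
  t   CF        PV=CF/(1+0.0425)^t    t·PV
  1     1,000.00       959.2326       959.2326
  2     1,000.00       920.1272     1,840.2544
  3     1,000.00       882.6160     2,647.8481
  4     1,000.00       846.6341     3,386.5363
  5     1,000.00       812.1190     4,060.5951
  6     1,000.00       779.0111     4,674.0663
  7     1,000.00       747.2528     5,230.7696
  8     1,000.00       716.7893     5,734.3141
  9     1,000.00       687.5676     6,188.1087
  10   11,000.00     7,254.9103    72,549.1033
  Σ                 14,606.2600   107,270.8286
P = 14,606.2600; D_Mac = 7.34417 yrs; D_mod = 7.04477 yrs.
DV01 ≈ 7.04477 × 14,606.2600 × 0.0001 = 10.289768.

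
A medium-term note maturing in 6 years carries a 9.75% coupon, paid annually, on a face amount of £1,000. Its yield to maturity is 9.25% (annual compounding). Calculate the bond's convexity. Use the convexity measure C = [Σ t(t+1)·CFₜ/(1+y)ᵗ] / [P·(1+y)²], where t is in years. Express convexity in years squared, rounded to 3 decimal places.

26.164

With y = 0.0925:
  t   CF        PV=CF/(1+0.0925)^t    t·PV        t(t+1)·PV
  1        97.50        89.2449        89.2449         178.4897
  2        97.50        81.6887       163.3773         490.1319
  3        97.50        74.7722       224.3167         897.2666
  4        97.50        68.4414       273.7656       1,368.8278
  5        97.50        62.6466       313.2329       1,879.3975
  6     1,097.50       645.4697     3,872.8182      27,109.7271
  Σ                  1,022.2634     4,936.7555      31,923.8407
P = 1,022.2634.
Convexity = Σ t(t+1)·PV / [P·(1+y)²] = 31,923.8407 / (1,022.2634 × 1.193556) = 26.16432.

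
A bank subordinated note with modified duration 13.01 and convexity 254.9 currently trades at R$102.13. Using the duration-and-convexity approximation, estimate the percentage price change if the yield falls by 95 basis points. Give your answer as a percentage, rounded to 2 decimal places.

+13.51%

Duration effect: -D_mod·Δy = -13.01 × (-0.0095) = +0.123595
Convexity effect: ½·C·(Δy)² = 0.5 × 254.9 × (-0.0095)² = +0.0115023625
ΔP/P ≈ +0.123595 + 0.0115023625 = +0.1350973625
= +13.50973625%.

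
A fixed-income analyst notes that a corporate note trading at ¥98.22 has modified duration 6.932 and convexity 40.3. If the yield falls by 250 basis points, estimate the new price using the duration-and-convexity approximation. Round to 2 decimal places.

Duration effect: -D_mod·Δy = -6.932 × (-0.025) = +0.173300
Convexity effect: ½·C·(Δy)² = 0.5 × 40.3 × (-0.025)² = +0.01259375
ΔP/P ≈ +0.173300 + 0.01259375 = +0.18589375
New price ≈ 98.22 × (1 + 0.18589375) = 116.478484125.

¥116.48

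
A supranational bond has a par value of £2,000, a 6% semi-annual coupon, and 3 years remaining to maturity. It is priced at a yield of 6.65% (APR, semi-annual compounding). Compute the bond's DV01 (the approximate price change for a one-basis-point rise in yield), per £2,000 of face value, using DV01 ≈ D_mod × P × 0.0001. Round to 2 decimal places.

Periodic yield y = 0.03325.
  t   CF        PV=CF/(1+0.03325)^t    t·PV
  1        60.00        58.0692        58.0692
  2        60.00        56.2005       112.4011
  3        60.00        54.3920       163.1760
  4        60.00        52.6417       210.5666
  5        60.00        50.9477       254.7383
  6     2,060.00     1,692.9134    10,157.4803
  Σ                  1,965.1644    10,956.4314
P = 1,965.1644; D_Mac = 5.57533 half-year periods = 2.78766 yrs; D_mod = 2.69796 yrs.
DV01 ≈ 2.69796 × 1,965.1644 × 0.0001 = 0.530193.

£0.53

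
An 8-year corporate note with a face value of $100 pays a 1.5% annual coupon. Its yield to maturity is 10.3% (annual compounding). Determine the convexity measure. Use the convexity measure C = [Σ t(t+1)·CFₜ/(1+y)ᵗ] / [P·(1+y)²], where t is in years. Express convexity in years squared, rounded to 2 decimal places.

53.47

With y = 0.103:
  t   CF        PV=CF/(1+0.103)^t    t·PV        t(t+1)·PV
  1         1.50         1.3599         1.3599           2.7199
  2         1.50         1.2329         2.4659           7.3976
  3         1.50         1.1178         3.3534          13.4136
  4         1.50         1.0134         4.0537          20.2684
  5         1.50         0.9188         4.5939          27.5635
  6         1.50         0.8330         4.9979          34.9855
  7         1.50         0.7552         5.2864          42.2913
  8       101.50        46.3300       370.6397       3,335.7573
  Σ                     53.5610       396.7508       3,484.3970
P = 53.5610.
Convexity = Σ t(t+1)·PV / [P·(1+y)²] = 3,484.3970 / (53.5610 × 1.216609) = 53.47217.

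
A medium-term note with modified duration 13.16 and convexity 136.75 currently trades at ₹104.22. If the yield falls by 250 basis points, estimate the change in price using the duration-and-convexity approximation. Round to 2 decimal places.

Duration effect: -D_mod·Δy = -13.16 × (-0.025) = +0.329000
Convexity effect: ½·C·(Δy)² = 0.5 × 136.75 × (-0.025)² = +0.042734375
ΔP/P ≈ +0.329000 + 0.042734375 = +0.371734375
ΔP ≈ 104.22 × (+0.371734375) = +38.7421565625.

+₹38.74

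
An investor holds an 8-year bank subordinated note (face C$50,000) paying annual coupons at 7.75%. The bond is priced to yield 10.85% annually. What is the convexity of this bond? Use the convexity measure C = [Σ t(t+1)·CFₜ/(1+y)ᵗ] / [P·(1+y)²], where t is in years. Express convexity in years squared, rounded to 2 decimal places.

40.24

With y = 0.1085:
  t   CF        PV=CF/(1+0.1085)^t    t·PV        t(t+1)·PV
  1     3,875.00     3,495.7149     3,495.7149       6,991.4299
  2     3,875.00     3,153.5543     6,307.1086      18,921.3257
  3     3,875.00     2,844.8843     8,534.6530      34,138.6121
  4     3,875.00     2,566.4270    10,265.7080      51,328.5402
  5     3,875.00     2,315.2251    11,576.1254      69,456.7526
  6     3,875.00     2,088.6108    12,531.6649      87,721.6542
  7     3,875.00     1,884.1775    13,189.2428     105,513.9428
  8    53,875.00    23,632.0667   189,056.5335   1,701,508.8017
  Σ                 41,980.6607   254,956.7512   2,075,581.0591
P = 41,980.6607.
Convexity = Σ t(t+1)·PV / [P·(1+y)²] = 2,075,581.0591 / (41,980.6607 × 1.228772) = 40.23639.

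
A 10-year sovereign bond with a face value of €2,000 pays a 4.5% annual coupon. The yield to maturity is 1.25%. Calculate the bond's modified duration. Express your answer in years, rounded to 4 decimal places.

8.4102 years

Periodic yield y = 0.0125. First find Macaulay duration:
  t   CF        PV=CF/(1+0.0125)^t    t·PV
  1        90.00        88.8889        88.8889
  2        90.00        87.7915       175.5830
  3        90.00        86.7076       260.1229
  4        90.00        85.6372       342.5487
  5        90.00        84.5799       422.8997
  6        90.00        83.5357       501.2144
  7        90.00        82.5044       577.5310
  8        90.00        81.4859       651.8869
  9        90.00        80.4799       724.3188
  10    2,090.00     1,845.8481    18,458.4814
  Σ                  2,607.4592    22,203.4757
P = 2,607.4592; Macaulay duration = 22,203.4757 / 2,607.4592 = 8.51537 years.
Modified duration = D_Mac / (1 + y) = 8.51537 / 1.0125 = 8.41024 years.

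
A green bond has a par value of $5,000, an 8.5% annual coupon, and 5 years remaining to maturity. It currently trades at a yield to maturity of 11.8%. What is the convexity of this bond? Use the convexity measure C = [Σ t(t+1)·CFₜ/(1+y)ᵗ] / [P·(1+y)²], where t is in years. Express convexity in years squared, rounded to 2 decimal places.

With y = 0.118:
  t   CF        PV=CF/(1+0.118)^t    t·PV        t(t+1)·PV
  1       425.00       380.1431       380.1431         760.2862
  2       425.00       340.0207       680.0413       2,040.1240
  3       425.00       304.1330       912.3989       3,649.5958
  4       425.00       272.0331     1,088.1323       5,440.6616
  5     5,425.00     3,105.9233    15,529.6164      93,177.6986
  Σ                  4,402.2531    18,590.3321     105,068.3662
P = 4,402.2531.
Convexity = Σ t(t+1)·PV / [P·(1+y)²] = 105,068.3662 / (4,402.2531 × 1.249924) = 19.09472.

19.09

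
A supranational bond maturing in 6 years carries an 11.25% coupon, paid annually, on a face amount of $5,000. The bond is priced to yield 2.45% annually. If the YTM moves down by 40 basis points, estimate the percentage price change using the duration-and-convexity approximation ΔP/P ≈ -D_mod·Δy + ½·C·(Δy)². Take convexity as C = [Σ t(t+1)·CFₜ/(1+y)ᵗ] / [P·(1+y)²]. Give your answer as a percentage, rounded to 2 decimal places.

With y = 0.0245:
  t   CF        PV=CF/(1+0.0245)^t    t·PV        t(t+1)·PV
  1       562.50       549.0483       549.0483       1,098.0966
  2       562.50       535.9183     1,071.8366       3,215.5099
  3       562.50       523.1023     1,569.3069       6,277.2277
  4       562.50       510.5928     2,042.3712      10,211.8558
  5       562.50       498.3824     2,491.9121      14,951.4725
  6     5,562.50     4,810.5889    28,863.5336     202,044.7351
  Σ                  7,427.6331    36,588.0087     237,798.8976
P = 7,427.6331; D_Mac = 4.92593 yrs; D_mod = 4.80813 yrs; C = 30.50250.
Duration effect: -4.80813 × (-0.004) = +0.019233
Convexity effect: 0.5 × 30.50250 × (-0.004)² = +0.0002440
ΔP/P ≈ +0.019233 + 0.0002440 = +0.019477 = +1.9477%.

+1.95%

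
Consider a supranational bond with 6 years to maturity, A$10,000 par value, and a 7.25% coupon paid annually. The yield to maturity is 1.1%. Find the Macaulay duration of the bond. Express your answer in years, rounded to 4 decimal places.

Periodic yield y = 0.011. Discount each cash flow and weight by its year:
  t   CF        PV=CF/(1+0.011)^t    t·PV
  1       725.00       717.1118       717.1118
  2       725.00       709.3094     1,418.6187
  3       725.00       701.5919     2,104.7756
  4       725.00       693.9583     2,775.8333
  5       725.00       686.4078     3,432.0391
  6    10,725.00    10,043.6222    60,261.7331
  Σ                 13,552.0013    70,710.1116
Price P = Σ PV = 13,552.0013.
Macaulay duration = Σ(t·PV) / P = 70,710.1116 / 13,552.0013 = 5.21769 years.

5.2177 years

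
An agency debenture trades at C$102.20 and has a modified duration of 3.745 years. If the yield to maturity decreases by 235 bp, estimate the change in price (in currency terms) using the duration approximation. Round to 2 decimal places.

+C$8.99

Duration approximation: ΔP/P ≈ -D_mod · Δy = -3.745 × (-0.0235) = +0.0880075.
ΔP ≈ 102.20 × (+0.0880075) = +8.9943665.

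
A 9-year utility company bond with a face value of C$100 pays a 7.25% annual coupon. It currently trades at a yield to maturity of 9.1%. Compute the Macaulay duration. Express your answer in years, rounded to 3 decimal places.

Periodic yield y = 0.091. Discount each cash flow and weight by its year:
  t   CF        PV=CF/(1+0.091)^t    t·PV
  1         7.25         6.6453         6.6453
  2         7.25         6.0910        12.1820
  3         7.25         5.5830        16.7489
  4         7.25         5.1173        20.4691
  5         7.25         4.6904        23.4522
  6         7.25         4.2992        25.7953
  7         7.25         3.9406        27.5844
  8         7.25         3.6119        28.8955
  9       107.25        48.9750       440.7751
  Σ                     88.9537       602.5477
Price P = Σ PV = 88.9537.
Macaulay duration = Σ(t·PV) / P = 602.5477 / 88.9537 = 6.77372 years.

6.774 years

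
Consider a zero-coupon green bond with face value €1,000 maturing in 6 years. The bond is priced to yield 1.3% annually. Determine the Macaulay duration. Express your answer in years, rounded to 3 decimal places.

A zero-coupon bond has a single cash flow at maturity, so its Macaulay duration equals its maturity: 6 years.

6.000 years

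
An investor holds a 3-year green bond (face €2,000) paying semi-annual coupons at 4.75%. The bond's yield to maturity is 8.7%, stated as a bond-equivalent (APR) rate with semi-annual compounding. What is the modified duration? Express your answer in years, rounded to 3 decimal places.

Periodic yield y = 0.0435. First find Macaulay duration:
  t   CF        PV=CF/(1+0.0435)^t    t·PV
  1        47.50        45.5199        45.5199
  2        47.50        43.6223        87.2446
  3        47.50        41.8038       125.4115
  4        47.50        40.0612       160.2447
  5        47.50        38.3912       191.9558
  6     2,047.50     1,585.8759     9,515.2552
  Σ                  1,795.2743    10,125.6318
P = 1,795.2743; Macaulay duration = 10,125.6318 / 1,795.2743 = 5.64016 half-year periods = 2.82008 years.
Modified duration = D_Mac / (1 + y) = 2.82008 / 1.0435 = 2.70252 years.

2.703 years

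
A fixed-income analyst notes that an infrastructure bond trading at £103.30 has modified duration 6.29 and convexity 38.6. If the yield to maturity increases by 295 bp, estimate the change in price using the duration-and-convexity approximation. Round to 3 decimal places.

-£17.433

Duration effect: -D_mod·Δy = -6.29 × (+0.0295) = -0.185555
Convexity effect: ½·C·(Δy)² = 0.5 × 38.6 × (0.0295)² = +0.016795825
ΔP/P ≈ -0.185555 + 0.016795825 = -0.168759175
ΔP ≈ 103.30 × (-0.168759175) = -17.4328227775.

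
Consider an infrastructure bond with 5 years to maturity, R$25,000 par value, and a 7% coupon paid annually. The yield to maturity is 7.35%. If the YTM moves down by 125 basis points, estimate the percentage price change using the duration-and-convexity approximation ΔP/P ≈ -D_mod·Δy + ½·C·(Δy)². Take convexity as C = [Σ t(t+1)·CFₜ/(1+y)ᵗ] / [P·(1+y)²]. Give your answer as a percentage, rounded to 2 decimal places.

+5.27%

With y = 0.0735:
  t   CF        PV=CF/(1+0.0735)^t    t·PV        t(t+1)·PV
  1     1,750.00     1,630.1816     1,630.1816       3,260.3633
  2     1,750.00     1,518.5670     3,037.1340       9,111.4019
  3     1,750.00     1,414.5943     4,243.7829      16,975.1315
  4     1,750.00     1,317.7404     5,270.9615      26,354.8076
  5    26,750.00    18,763.4866    93,817.4332     562,904.5994
  Σ                 24,644.5699   107,999.4932     618,606.3036
P = 24,644.5699; D_Mac = 4.38228 yrs; D_mod = 4.08224 yrs; C = 21.78156.
Duration effect: -4.08224 × (-0.0125) = +0.051028
Convexity effect: 0.5 × 21.78156 × (-0.0125)² = +0.0017017
ΔP/P ≈ +0.051028 + 0.0017017 = +0.052730 = +5.2730%.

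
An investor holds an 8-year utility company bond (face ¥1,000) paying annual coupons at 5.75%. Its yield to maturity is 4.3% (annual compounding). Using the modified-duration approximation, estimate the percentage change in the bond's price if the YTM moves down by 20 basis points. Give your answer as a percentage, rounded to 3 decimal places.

Periodic yield y = 0.043. Modified duration first:
  t   CF        PV=CF/(1+0.043)^t    t·PV
  1        57.50        55.1294        55.1294
  2        57.50        52.8566       105.7132
  3        57.50        50.6775       152.0324
  4        57.50        48.5882       194.3527
  5        57.50        46.5850       232.9251
  6        57.50        44.6645       267.9867
  7        57.50        42.8231       299.7614
  8     1,057.50       755.1025     6,040.8200
  Σ                  1,096.4267     7,348.7210
P = 1,096.4267; D_Mac = 6.70243 yrs; D_mod = 6.70243/(1+0.043) = 6.42611 yrs.
ΔP/P ≈ -D_mod · Δy = -6.42611 × (-0.002) = +0.012852 = +1.2852%.

+1.285%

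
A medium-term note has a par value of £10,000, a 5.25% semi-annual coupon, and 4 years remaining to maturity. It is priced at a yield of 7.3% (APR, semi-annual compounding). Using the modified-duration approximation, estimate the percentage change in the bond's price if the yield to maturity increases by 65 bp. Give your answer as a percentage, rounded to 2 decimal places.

-2.29%

Periodic yield y = 0.0365. Modified duration first:
  t   CF        PV=CF/(1+0.0365)^t    t·PV
  1       262.50       253.2562       253.2562
  2       262.50       244.3378       488.6756
  3       262.50       235.7335       707.2006
  4       262.50       227.4323       909.7291
  5       262.50       219.4233     1,097.1166
  6       262.50       211.6964     1,270.1784
  7       262.50       204.2416     1,429.6911
  8    10,262.50     7,703.6886    61,629.5087
  Σ                  9,299.8097    67,785.3562
P = 9,299.8097; D_Mac = 7.28890 half-year periods = 3.64445 yrs; D_mod = 3.64445/(1+0.0365) = 3.51611 yrs.
ΔP/P ≈ -D_mod · Δy = -3.51611 × (+0.0065) = -0.022855 = -2.2855%.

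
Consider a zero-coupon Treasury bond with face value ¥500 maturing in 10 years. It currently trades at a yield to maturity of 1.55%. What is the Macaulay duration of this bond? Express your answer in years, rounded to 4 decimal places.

10.0000 years

A zero-coupon bond has a single cash flow at maturity, so its Macaulay duration equals its maturity: 10 years.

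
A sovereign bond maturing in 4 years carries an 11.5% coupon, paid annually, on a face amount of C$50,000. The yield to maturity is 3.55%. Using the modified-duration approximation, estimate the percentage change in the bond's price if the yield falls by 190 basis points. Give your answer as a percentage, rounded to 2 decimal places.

+6.41%

Periodic yield y = 0.0355. Modified duration first:
  t   CF        PV=CF/(1+0.0355)^t    t·PV
  1     5,750.00     5,552.8730     5,552.8730
  2     5,750.00     5,362.5041    10,725.0082
  3     5,750.00     5,178.6616    15,535.9849
  4    55,750.00    48,489.1375   193,956.5498
  Σ                 64,583.1762   225,770.4159
P = 64,583.1762; D_Mac = 3.49581 yrs; D_mod = 3.49581/(1+0.0355) = 3.37596 yrs.
ΔP/P ≈ -D_mod · Δy = -3.37596 × (-0.019) = +0.064143 = +6.4143%.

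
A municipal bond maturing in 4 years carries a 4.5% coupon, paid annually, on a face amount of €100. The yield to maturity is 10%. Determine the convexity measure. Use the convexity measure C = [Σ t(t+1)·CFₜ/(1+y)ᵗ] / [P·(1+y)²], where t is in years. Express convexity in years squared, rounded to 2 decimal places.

15.00

With y = 0.1:
  t   CF        PV=CF/(1+0.1)^t    t·PV        t(t+1)·PV
  1         4.50         4.0909         4.0909           8.1818
  2         4.50         3.7190         7.4380          22.3140
  3         4.50         3.3809        10.1427          40.5710
  4       104.50        71.3749       285.4996       1,427.4981
  Σ                     82.5657       307.1713       1,498.5650
P = 82.5657.
Convexity = Σ t(t+1)·PV / [P·(1+y)²] = 1,498.5650 / (82.5657 × 1.210000) = 14.99997.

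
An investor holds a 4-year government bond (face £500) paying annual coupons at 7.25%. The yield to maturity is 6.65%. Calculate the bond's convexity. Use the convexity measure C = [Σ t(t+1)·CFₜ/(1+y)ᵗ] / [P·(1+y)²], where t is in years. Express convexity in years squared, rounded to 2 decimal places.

With y = 0.0665:
  t   CF        PV=CF/(1+0.0665)^t    t·PV        t(t+1)·PV
  1        36.25        33.9897        33.9897          67.9794
  2        36.25        31.8703        63.7406         191.2219
  3        36.25        29.8831        89.6493         358.5970
  4       536.25       414.4994     1,657.9974       8,289.9872
  Σ                    510.2424     1,845.3770       8,907.7855
P = 510.2424.
Convexity = Σ t(t+1)·PV / [P·(1+y)²] = 8,907.7855 / (510.2424 × 1.137422) = 15.34869.

15.35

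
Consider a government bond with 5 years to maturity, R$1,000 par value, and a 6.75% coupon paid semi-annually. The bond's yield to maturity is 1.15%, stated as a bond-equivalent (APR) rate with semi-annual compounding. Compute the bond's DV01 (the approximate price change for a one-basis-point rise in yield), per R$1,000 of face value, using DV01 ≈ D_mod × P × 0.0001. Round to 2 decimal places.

Periodic yield y = 0.00575.
  t   CF        PV=CF/(1+0.00575)^t    t·PV
  1        33.75        33.5570        33.5570
  2        33.75        33.3652        66.7304
  3        33.75        33.1744        99.5233
  4        33.75        32.9848       131.9391
  5        33.75        32.7962       163.9810
  6        33.75        32.6087       195.6522
  7        33.75        32.4223       226.9559
  8        33.75        32.2369       257.8953
  9        33.75        32.0526       288.4735
  10    1,033.75       976.1467     9,761.4674
  Σ                  1,271.3449    11,226.1753
P = 1,271.3449; D_Mac = 8.83016 half-year periods = 4.41508 yrs; D_mod = 4.38984 yrs.
DV01 ≈ 4.38984 × 1,271.3449 × 0.0001 = 0.558100.

R$0.56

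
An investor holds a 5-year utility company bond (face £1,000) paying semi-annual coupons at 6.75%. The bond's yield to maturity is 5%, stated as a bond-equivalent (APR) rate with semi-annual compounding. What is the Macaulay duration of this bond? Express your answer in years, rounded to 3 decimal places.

Periodic yield y = 0.025. Discount each cash flow and weight by its period:
  t   CF        PV=CF/(1+0.025)^t    t·PV
  1        33.75        32.9268        32.9268
  2        33.75        32.1237        64.2475
  3        33.75        31.3402        94.0207
  4        33.75        30.5758       122.3033
  5        33.75        29.8301       149.1504
  6        33.75        29.1025       174.6151
  7        33.75        28.3927       198.7489
  8        33.75        27.7002       221.6016
  9        33.75        27.0246       243.2212
  10    1,033.75       807.5638     8,075.6385
  Σ                  1,076.5806     9,376.4741
Price P = Σ PV = 1,076.5806.
Macaulay duration = Σ(t·PV) / P = 9,376.4741 / 1,076.5806 = 8.70950 half-year periods.
In years: 8.70950 / 2 = 4.35475 years.

4.355 years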